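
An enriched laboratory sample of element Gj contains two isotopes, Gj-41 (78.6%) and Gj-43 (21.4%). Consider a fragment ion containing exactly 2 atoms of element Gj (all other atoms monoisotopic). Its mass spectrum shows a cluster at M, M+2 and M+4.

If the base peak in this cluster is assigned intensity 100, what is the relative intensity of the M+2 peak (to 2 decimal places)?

Binomial terms of (0.786 + 0.214)^2: M 0.6178, M+2 0.3364, M+4 0.0458 → M is the base peak.
P(M) = C(2,0) × 0.786^2 × 0.214^0 = 1 × 0.617796 × 1.0000 = 0.617796 (base)
P(M+2) = C(2,1) × 0.786^1 × 0.214^1 = 2 × 0.7860 × 0.2140 = 0.336408
Relative intensity = 0.336408 / 0.617796 × 100 = 54.45

54.45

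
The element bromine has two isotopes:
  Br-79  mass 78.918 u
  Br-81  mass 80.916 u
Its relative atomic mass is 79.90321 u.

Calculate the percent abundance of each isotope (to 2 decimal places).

Br-79: 50.69%, Br-81: 49.31%

Let x be the fractional abundance of Br-79; then Br-81 has abundance 1 − x.
78.918·x + 80.916·(1 − x) = 79.90321
(78.918 − 80.916)·x = 79.90321 − 80.916
x = -1.01279 / -1.998 = 0.50690 → 50.69% Br-79, 49.31% Br-81.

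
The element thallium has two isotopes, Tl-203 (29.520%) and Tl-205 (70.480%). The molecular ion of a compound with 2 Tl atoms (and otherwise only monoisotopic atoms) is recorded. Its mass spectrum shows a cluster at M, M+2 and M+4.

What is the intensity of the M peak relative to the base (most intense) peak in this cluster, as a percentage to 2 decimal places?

Term probabilities: M 0.0871, M+2 0.4161, M+4 0.4967. Base peak = M+4.
P(M+4) = C(2,2) × 0.29520^0 × 0.70480^2 = 1 × 1.0000 × 0.49674304 = 0.496743 (base)
P(M) = C(2,0) × 0.29520^2 × 0.70480^0 = 1 × 0.08714304 × 1.0000 = 0.087143
Relative intensity = 0.087143 / 0.496743 × 100 = 17.54

17.54%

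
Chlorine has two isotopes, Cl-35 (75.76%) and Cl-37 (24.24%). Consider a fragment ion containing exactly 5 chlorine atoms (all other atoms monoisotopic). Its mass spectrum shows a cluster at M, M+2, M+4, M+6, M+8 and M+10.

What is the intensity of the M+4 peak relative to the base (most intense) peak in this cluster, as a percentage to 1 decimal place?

64.0%

Term probabilities: M 0.2496, M+2 0.3993, M+4 0.2555, M+6 0.0817, M+8 0.0131, M+10 0.0008. Base peak = M+2.
P(M+2) = C(5,1) × 0.7576^4 × 0.2424^1 = 5 × 0.32942751 × 0.2424 = 0.399266 (base)
P(M+4) = C(5,2) × 0.7576^3 × 0.2424^2 = 10 × 0.4348304 × 0.05875776 = 0.255497
Relative intensity = 0.255497 / 0.399266 × 100 = 64.0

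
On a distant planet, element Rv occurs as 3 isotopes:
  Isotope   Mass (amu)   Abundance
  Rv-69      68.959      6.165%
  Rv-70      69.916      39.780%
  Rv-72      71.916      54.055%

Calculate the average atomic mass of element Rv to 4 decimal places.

70.9381 amu

The abundance-weighted mean is 0.06165 × 68.959 + 0.39780 × 69.916 + 0.54055 × 71.916
= 4.25132 + 27.81258 + 38.87419 = 70.93809 amu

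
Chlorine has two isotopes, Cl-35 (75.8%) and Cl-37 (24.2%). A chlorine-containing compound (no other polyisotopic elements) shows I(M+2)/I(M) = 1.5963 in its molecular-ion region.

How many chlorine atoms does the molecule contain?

5

The M+2/M ratio from n Cl atoms is n · q/p = n · 0.242/0.758.
n = 1.5963 × 0.758/0.242 = 5.00 ≈ 5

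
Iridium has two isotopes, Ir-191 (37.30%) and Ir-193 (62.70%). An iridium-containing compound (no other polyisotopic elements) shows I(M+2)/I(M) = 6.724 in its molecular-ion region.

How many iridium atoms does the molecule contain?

The M+2/M ratio from n Ir atoms is n · q/p = n · 0.6270/0.3730.
n = 6.724 × 0.3730/0.6270 = 4.00 ≈ 4

4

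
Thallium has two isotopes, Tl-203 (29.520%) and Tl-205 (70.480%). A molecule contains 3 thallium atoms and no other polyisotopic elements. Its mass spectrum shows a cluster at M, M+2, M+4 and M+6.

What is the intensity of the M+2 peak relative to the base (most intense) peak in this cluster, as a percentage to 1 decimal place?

Binomial terms of (0.29520 + 0.70480)^3: M 0.0257, M+2 0.1843, M+4 0.4399, M+6 0.3501 → M+4 is the base peak.
P(M+4) = C(3,2) × 0.29520^1 × 0.70480^2 = 3 × 0.2952 × 0.49674304 = 0.439916 (base)
P(M+2) = C(3,1) × 0.29520^2 × 0.70480^1 = 3 × 0.08714304 × 0.7048 = 0.184255
Relative intensity = 0.184255 / 0.439916 × 100 = 41.9

41.9%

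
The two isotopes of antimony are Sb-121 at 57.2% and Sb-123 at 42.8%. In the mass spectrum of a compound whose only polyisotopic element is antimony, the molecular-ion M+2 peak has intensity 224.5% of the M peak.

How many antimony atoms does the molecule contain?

For n independent Sb atoms, I(M+2)/I(M) = n · (abundance Sb-123) / (abundance Sb-121) = n · 0.428/0.572.
n = 2.245 × 0.572/0.428 = 3.00 ≈ 3

3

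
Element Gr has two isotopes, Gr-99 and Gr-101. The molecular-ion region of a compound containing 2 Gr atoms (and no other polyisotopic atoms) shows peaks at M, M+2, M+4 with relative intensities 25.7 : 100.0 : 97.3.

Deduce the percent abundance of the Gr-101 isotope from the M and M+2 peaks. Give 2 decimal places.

66.05%

Let p = fractional abundance of Gr-99. I(M+2)/I(M) = [C(2,1)·p^1·(1−p)] / p^2 = 2·(1−p)/p = 100.0/25.7 = 3.8911
(1−p)/p = 3.8911/2 = 1.9455  ⇒  p = 1/(1 + 1.9455) = 0.3395
Gr-99: 33.95%, Gr-101: 66.05%.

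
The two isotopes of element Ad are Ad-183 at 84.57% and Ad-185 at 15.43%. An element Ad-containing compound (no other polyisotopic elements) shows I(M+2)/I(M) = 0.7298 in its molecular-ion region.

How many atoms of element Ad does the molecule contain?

4

For n independent Ad atoms, I(M+2)/I(M) = n · (abundance Ad-185) / (abundance Ad-183) = n · 0.1543/0.8457.
n = 0.7298 × 0.8457/0.1543 = 4.00 ≈ 4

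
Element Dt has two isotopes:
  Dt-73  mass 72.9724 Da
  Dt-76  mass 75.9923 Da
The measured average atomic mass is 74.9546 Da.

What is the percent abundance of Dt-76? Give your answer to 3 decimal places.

65.638%

Let x be the fractional abundance of Dt-73; then Dt-76 has abundance 1 − x.
72.9724·x + 75.9923·(1 − x) = 74.9546
(72.9724 − 75.9923)·x = 74.9546 − 75.9923
x = -1.0377 / -3.0199 = 0.34362 → 34.362% Dt-73, 65.638% Dt-76.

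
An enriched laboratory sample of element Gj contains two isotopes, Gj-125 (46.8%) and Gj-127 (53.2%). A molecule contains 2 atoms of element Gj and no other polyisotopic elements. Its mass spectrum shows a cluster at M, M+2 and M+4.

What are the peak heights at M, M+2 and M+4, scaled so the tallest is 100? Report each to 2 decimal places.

Each Gj atom is independently Gj-125 (p = 0.468) or Gj-127 (q = 0.532); the cluster is the binomial expansion (p + q)^2.
P(M) = 0.468^2 = 0.219024
P(M+2) = 2 × 0.468^1 × 0.532^1 = 0.497952
P(M+4) = 0.532^2 = 0.283024
The M+2 peak is largest (0.497952); scaling to 100 gives 43.98 : 100.00 : 56.84.

43.98 : 100.00 : 56.84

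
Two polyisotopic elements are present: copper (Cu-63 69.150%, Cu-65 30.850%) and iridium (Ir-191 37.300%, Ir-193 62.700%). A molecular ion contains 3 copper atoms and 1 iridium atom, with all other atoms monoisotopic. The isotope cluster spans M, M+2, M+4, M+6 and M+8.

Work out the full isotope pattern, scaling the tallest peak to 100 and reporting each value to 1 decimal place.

33.1 : 100.0 : 94.3 : 36.2 : 4.9

Copper pattern (n=3): 0.33065611 : 0.44254842 : 0.19743483 : 0.02936064
Iridium pattern (n=1): 0.3730 : 0.6270
Convolve the two distributions (both contribute in 2-u steps):
  M: 0.33065611×0.3730 = 0.123335
  M+2: 0.33065611×0.6270 + 0.44254842×0.3730 = 0.372392
  M+4: 0.44254842×0.6270 + 0.19743483×0.3730 = 0.351121
  M+6: 0.19743483×0.6270 + 0.02936064×0.3730 = 0.134743
  M+8: 0.02936064×0.6270 = 0.018409
Scale to base peak (0.372392) = 100: 33.1 : 100.0 : 94.3 : 36.2 : 4.9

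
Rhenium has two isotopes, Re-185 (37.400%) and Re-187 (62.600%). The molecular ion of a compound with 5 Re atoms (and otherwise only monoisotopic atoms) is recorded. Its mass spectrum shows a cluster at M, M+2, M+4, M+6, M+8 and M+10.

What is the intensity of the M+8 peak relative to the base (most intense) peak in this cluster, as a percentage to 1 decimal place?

Term probabilities: M 0.0073, M+2 0.0612, M+4 0.2050, M+6 0.3431, M+8 0.2872, M+10 0.0961. Base peak = M+6.
P(M+6) = C(5,3) × 0.37400^2 × 0.62600^3 = 10 × 0.139876 × 0.24531438 = 0.343136 (base)
P(M+8) = C(5,4) × 0.37400^1 × 0.62600^4 = 5 × 0.3740 × 0.1535668 = 0.287170
Relative intensity = 0.287170 / 0.343136 × 100 = 83.7

83.7%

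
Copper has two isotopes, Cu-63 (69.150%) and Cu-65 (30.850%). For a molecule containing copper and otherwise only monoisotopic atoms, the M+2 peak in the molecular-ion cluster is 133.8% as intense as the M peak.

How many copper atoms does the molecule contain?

3

For n independent Cu atoms, I(M+2)/I(M) = n · (abundance Cu-65) / (abundance Cu-63) = n · 0.30850/0.69150.
n = 1.338 × 0.69150/0.30850 = 3.00 ≈ 3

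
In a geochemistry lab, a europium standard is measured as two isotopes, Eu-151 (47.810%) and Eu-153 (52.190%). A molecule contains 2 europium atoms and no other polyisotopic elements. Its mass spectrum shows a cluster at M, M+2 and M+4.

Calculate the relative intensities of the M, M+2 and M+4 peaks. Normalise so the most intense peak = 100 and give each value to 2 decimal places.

45.80 : 100.00 : 54.58

The 2 Eu atoms are independent, so intensities follow the terms of (0.47810 + 0.52190)^2.
P(M) = 0.47810^2 = 0.228580
P(M+2) = 2 × 0.47810^1 × 0.52190^1 = 0.499041
P(M+4) = 0.52190^2 = 0.272380
The M+2 peak is largest (0.499041); scaling to 100 gives 45.80 : 100.00 : 54.58.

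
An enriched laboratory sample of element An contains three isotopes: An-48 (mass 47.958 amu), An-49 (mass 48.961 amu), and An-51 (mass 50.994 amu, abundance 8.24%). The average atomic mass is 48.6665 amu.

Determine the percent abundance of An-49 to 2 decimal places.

45.70%

The remaining 91.76% is split between An-48 (fraction x) and An-49 (fraction 0.9176 − x).
Substituting: 47.958x + 48.961(0.9176 − x) = 44.4645944
(47.958 − 48.961)x = -0.4620192  ⇒  x = 0.46064, y = 0.45696
An-48: 46.06%, An-49: 45.70%.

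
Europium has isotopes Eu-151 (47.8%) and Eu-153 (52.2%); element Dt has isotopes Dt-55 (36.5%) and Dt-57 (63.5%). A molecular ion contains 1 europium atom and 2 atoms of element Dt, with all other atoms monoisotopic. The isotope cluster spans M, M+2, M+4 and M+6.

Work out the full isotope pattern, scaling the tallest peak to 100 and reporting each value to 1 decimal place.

14.6 : 67.0 : 100.0 : 48.4

Europium pattern (n=1): 0.4780 : 0.5220
Element Dt pattern (n=2): 0.133225 : 0.46355 : 0.403225
Convolve the two distributions (both contribute in 2-u steps):
  M: 0.4780×0.133225 = 0.063682
  M+2: 0.4780×0.46355 + 0.5220×0.133225 = 0.291120
  M+4: 0.4780×0.403225 + 0.5220×0.46355 = 0.434715
  M+6: 0.5220×0.403225 = 0.210483
Scale to base peak (0.434715) = 100: 14.6 : 67.0 : 100.0 : 48.4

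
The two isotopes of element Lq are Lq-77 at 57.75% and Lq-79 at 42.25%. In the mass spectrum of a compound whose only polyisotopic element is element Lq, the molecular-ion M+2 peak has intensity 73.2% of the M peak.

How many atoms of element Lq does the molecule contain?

The M+2/M ratio from n Lq atoms is n · q/p = n · 0.4225/0.5775.
n = 0.732 × 0.5775/0.4225 = 1.00 ≈ 1

1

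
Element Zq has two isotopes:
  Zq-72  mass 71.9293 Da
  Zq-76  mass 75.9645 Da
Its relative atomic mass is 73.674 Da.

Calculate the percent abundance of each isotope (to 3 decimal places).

Zq-72: 56.763%, Zq-76: 43.237%

Let x be the fractional abundance of Zq-72; then Zq-76 has abundance 1 − x.
71.9293·x + 75.9645·(1 − x) = 73.674
(71.9293 − 75.9645)·x = 73.674 − 75.9645
x = -2.2905 / -4.0352 = 0.56763 → 56.763% Zq-72, 43.237% Zq-76.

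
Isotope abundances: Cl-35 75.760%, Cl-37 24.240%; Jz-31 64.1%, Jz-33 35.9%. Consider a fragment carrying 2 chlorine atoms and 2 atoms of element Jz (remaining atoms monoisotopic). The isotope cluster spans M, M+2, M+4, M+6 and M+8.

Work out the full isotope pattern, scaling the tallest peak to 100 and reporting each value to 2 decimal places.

Chlorine pattern (n=2): 0.57395776 : 0.36728448 : 0.05875776
Element Jz pattern (n=2): 0.410881 : 0.460238 : 0.128881
Convolve the two distributions (both contribute in 2-u steps):
  M: 0.57395776×0.410881 = 0.235828
  M+2: 0.57395776×0.460238 + 0.36728448×0.410881 = 0.415067
  M+4: 0.57395776×0.128881 + 0.36728448×0.460238 + 0.05875776×0.410881 = 0.267153
  M+6: 0.36728448×0.128881 + 0.05875776×0.460238 = 0.074379
  M+8: 0.05875776×0.128881 = 0.007573
Scale to base peak (0.415067) = 100: 56.82 : 100.00 : 64.36 : 17.92 : 1.82

56.82 : 100.00 : 64.36 : 17.92 : 1.82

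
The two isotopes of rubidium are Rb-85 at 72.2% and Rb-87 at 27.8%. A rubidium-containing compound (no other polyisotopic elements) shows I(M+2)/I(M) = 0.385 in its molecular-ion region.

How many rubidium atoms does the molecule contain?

The M+2/M ratio from n Rb atoms is n · q/p = n · 0.278/0.722.
n = 0.385 × 0.722/0.278 = 1.00 ≈ 1

1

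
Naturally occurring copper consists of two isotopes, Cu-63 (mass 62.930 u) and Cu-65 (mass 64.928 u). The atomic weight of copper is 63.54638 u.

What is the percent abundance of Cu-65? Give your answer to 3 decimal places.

Writing the weighted mean with unknown fraction x of Cu-63:
62.930·x + 64.928·(1 − x) = 63.54638
(62.930 − 64.928)·x = 63.54638 − 64.928
x = -1.38162 / -1.998 = 0.69150 → 69.150% Cu-63, 30.850% Cu-65.

30.850%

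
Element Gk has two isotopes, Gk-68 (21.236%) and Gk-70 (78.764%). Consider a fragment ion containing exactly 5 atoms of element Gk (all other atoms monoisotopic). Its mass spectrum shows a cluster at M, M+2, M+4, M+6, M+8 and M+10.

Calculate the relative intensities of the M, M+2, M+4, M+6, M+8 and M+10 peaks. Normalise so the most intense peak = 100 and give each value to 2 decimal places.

0.11 : 1.96 : 14.54 : 53.92 : 100.00 : 74.18

Expanding (0.21236 + 0.78764)^5:
P(M) = 0.21236^5 = 0.000432
P(M+2) = 5 × 0.21236^4 × 0.78764^1 = 0.008009
P(M+4) = 10 × 0.21236^3 × 0.78764^2 = 0.059412
P(M+6) = 10 × 0.21236^2 × 0.78764^3 = 0.220358
P(M+8) = 5 × 0.21236^1 × 0.78764^4 = 0.408652
P(M+10) = 0.78764^5 = 0.303137
The M+8 peak is largest (0.408652); scaling to 100 gives 0.11 : 1.96 : 14.54 : 53.92 : 100.00 : 74.18.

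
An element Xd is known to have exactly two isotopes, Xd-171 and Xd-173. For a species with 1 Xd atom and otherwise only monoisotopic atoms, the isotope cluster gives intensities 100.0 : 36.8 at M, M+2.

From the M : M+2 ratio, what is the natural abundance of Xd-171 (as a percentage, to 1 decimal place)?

If p is the fraction of Xd that is Xd-171, then I(M+2)/I(M) = [C(1,1)·p^0·(1−p)] / p^1 = 1·(1−p)/p = 36.8/100.0 = 0.3680
(1−p)/p = 0.3680/1 = 0.3680  ⇒  p = 1/(1 + 0.3680) = 0.7310
Xd-171: 73.1%, Xd-173: 26.9%.

73.1%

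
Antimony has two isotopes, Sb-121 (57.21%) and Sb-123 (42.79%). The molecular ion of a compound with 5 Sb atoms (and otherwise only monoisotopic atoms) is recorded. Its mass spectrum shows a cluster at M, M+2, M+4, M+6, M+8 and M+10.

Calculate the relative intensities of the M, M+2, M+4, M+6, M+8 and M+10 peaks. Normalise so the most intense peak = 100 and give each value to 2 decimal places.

17.88 : 66.85 : 100.00 : 74.79 : 27.97 : 4.18

Each Sb atom is independently Sb-121 (p = 0.5721) or Sb-123 (q = 0.4279); the cluster is the binomial expansion (p + q)^5.
P(M) = 0.5721^5 = 0.061286
P(M+2) = 5 × 0.5721^4 × 0.4279^1 = 0.229192
P(M+4) = 10 × 0.5721^3 × 0.4279^2 = 0.342847
P(M+6) = 10 × 0.5721^2 × 0.4279^3 = 0.256431
P(M+8) = 5 × 0.5721^1 × 0.4279^4 = 0.095898
P(M+10) = 0.4279^5 = 0.014345
The M+4 peak is largest (0.342847); scaling to 100 gives 17.88 : 66.85 : 100.00 : 74.79 : 27.97 : 4.18.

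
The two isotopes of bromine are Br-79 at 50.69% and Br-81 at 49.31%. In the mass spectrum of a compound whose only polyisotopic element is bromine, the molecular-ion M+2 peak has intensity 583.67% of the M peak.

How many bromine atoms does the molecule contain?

For n independent Br atoms, I(M+2)/I(M) = n · (abundance Br-81) / (abundance Br-79) = n · 0.4931/0.5069.
n = 5.8367 × 0.5069/0.4931 = 6.00 ≈ 6

6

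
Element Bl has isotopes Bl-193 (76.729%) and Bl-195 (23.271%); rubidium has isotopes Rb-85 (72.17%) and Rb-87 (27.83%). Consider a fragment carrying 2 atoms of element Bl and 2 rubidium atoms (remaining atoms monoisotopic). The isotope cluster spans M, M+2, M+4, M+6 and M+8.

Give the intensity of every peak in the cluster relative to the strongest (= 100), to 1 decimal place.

72.6 : 100.0 : 51.4 : 11.7 : 1.0

Element Bl pattern (n=2): 0.58873394 : 0.35711211 : 0.05415394
Rubidium pattern (n=2): 0.52085089 : 0.40169822 : 0.07745089
Convolve the two distributions (both contribute in 2-u steps):
  M: 0.58873394×0.52085089 = 0.306643
  M+2: 0.58873394×0.40169822 + 0.35711211×0.52085089 = 0.422496
  M+4: 0.58873394×0.07745089 + 0.35711211×0.40169822 + 0.05415394×0.52085089 = 0.217255
  M+6: 0.35711211×0.07745089 + 0.05415394×0.40169822 = 0.049412
  M+8: 0.05415394×0.07745089 = 0.004194
Scale to base peak (0.422496) = 100: 72.6 : 100.0 : 51.4 : 11.7 : 1.0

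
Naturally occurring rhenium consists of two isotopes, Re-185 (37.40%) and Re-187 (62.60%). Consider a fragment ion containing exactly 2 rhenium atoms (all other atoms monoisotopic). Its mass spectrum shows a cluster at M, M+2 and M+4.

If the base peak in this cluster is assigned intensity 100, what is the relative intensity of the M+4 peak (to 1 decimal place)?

Binomial terms of (0.3740 + 0.6260)^2: M 0.1399, M+2 0.4682, M+4 0.3919 → M+2 is the base peak.
P(M+2) = C(2,1) × 0.3740^1 × 0.6260^1 = 2 × 0.3740 × 0.6260 = 0.468248 (base)
P(M+4) = C(2,2) × 0.3740^0 × 0.6260^2 = 1 × 1.0000 × 0.391876 = 0.391876
Relative intensity = 0.391876 / 0.468248 × 100 = 83.7

83.7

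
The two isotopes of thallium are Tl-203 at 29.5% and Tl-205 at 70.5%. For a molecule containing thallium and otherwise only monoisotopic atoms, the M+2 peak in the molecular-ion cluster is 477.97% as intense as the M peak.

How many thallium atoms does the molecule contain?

For n independent Tl atoms, I(M+2)/I(M) = n · (abundance Tl-205) / (abundance Tl-203) = n · 0.705/0.295.
n = 4.7797 × 0.295/0.705 = 2.00 ≈ 2

2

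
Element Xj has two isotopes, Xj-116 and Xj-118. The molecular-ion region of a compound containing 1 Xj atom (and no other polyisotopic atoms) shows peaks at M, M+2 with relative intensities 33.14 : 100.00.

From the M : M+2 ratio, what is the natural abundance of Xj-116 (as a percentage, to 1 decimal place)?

Let p = fractional abundance of Xj-116. I(M+2)/I(M) = [C(1,1)·p^0·(1−p)] / p^1 = 1·(1−p)/p = 100.00/33.14 = 3.0175
(1−p)/p = 3.0175/1 = 3.0175  ⇒  p = 1/(1 + 3.0175) = 0.2489
Xj-116: 24.9%, Xj-118: 75.1%.

24.9%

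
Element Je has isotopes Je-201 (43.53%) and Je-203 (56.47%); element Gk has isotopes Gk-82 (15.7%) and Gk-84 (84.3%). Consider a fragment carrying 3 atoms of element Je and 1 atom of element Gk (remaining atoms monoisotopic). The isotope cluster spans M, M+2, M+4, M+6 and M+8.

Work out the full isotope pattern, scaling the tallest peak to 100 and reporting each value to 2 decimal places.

3.41 : 31.62 : 88.58 : 100.00 : 40.02

Element Je pattern (n=3): 0.08248329 : 0.32100839 : 0.41643334 : 0.18007498
Element Gk pattern (n=1): 0.1570 : 0.8430
Convolve the two distributions (both contribute in 2-u steps):
  M: 0.08248329×0.1570 = 0.012950
  M+2: 0.08248329×0.8430 + 0.32100839×0.1570 = 0.119932
  M+4: 0.32100839×0.8430 + 0.41643334×0.1570 = 0.335990
  M+6: 0.41643334×0.8430 + 0.18007498×0.1570 = 0.379325
  M+8: 0.18007498×0.8430 = 0.151803
Scale to base peak (0.379325) = 100: 3.41 : 31.62 : 88.58 : 100.00 : 40.02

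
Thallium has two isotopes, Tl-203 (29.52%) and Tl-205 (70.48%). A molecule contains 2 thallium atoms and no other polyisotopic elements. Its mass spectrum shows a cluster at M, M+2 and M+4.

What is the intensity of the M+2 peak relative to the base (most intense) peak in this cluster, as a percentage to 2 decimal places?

83.77%

Term probabilities: M 0.0871, M+2 0.4161, M+4 0.4967. Base peak = M+4.
P(M+4) = C(2,2) × 0.2952^0 × 0.7048^2 = 1 × 1.0000 × 0.49674304 = 0.496743 (base)
P(M+2) = C(2,1) × 0.2952^1 × 0.7048^1 = 2 × 0.2952 × 0.7048 = 0.416114
Relative intensity = 0.416114 / 0.496743 × 100 = 83.77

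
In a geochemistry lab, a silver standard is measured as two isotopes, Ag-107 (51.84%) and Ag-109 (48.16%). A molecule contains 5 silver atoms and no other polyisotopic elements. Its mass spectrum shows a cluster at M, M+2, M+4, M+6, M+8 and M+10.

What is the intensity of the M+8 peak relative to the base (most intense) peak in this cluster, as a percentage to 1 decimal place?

43.2%

(0.5184 + 0.4816)^5 gives M 0.0374, M+2 0.1739, M+4 0.3231, M+6 0.3002, M+8 0.1394, M+10 0.0259; the largest is M+4.
P(M+4) = C(5,2) × 0.5184^3 × 0.4816^2 = 10 × 0.13931407 × 0.23193856 = 0.323123 (base)
P(M+8) = C(5,4) × 0.5184^1 × 0.4816^4 = 5 × 0.5184 × 0.0537955 = 0.139438
Relative intensity = 0.139438 / 0.323123 × 100 = 43.2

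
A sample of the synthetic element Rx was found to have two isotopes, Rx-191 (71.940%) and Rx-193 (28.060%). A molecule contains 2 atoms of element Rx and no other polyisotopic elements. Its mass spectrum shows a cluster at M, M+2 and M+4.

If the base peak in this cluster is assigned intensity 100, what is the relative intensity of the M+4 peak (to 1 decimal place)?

(0.71940 + 0.28060)^2 gives M 0.5175, M+2 0.4037, M+4 0.0787; the largest is M.
P(M) = C(2,0) × 0.71940^2 × 0.28060^0 = 1 × 0.51753636 × 1.0000 = 0.517536 (base)
P(M+4) = C(2,2) × 0.71940^0 × 0.28060^2 = 1 × 1.0000 × 0.07873636 = 0.078736
Relative intensity = 0.078736 / 0.517536 × 100 = 15.2

15.2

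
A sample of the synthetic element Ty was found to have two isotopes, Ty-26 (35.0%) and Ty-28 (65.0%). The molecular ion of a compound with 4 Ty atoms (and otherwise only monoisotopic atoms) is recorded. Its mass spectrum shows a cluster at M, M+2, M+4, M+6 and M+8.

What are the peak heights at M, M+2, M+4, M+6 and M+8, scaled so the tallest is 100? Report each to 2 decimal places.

3.90 : 28.99 : 80.77 : 100.00 : 46.43

Expanding (0.350 + 0.650)^4:
P(M) = 0.350^4 = 0.015006
P(M+2) = 4 × 0.350^3 × 0.650^1 = 0.111475
P(M+4) = 6 × 0.350^2 × 0.650^2 = 0.310537
P(M+6) = 4 × 0.350^1 × 0.650^3 = 0.384475
P(M+8) = 0.650^4 = 0.178506
The M+6 peak is largest (0.384475); scaling to 100 gives 3.90 : 28.99 : 80.77 : 100.00 : 46.43.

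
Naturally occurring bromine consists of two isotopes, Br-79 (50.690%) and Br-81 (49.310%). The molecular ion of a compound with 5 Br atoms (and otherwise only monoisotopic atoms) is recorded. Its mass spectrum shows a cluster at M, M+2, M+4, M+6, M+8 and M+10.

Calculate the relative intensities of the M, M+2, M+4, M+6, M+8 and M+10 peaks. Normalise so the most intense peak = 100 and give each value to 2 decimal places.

10.57 : 51.40 : 100.00 : 97.28 : 47.31 : 9.21

Expanding (0.50690 + 0.49310)^5:
P(M) = 0.50690^5 = 0.033467
P(M+2) = 5 × 0.50690^4 × 0.49310^1 = 0.162777
P(M+4) = 10 × 0.50690^3 × 0.49310^2 = 0.316692
P(M+6) = 10 × 0.50690^2 × 0.49310^3 = 0.308070
P(M+8) = 5 × 0.50690^1 × 0.49310^4 = 0.149842
P(M+10) = 0.49310^5 = 0.029152
The M+4 peak is largest (0.316692); scaling to 100 gives 10.57 : 51.40 : 100.00 : 97.28 : 47.31 : 9.21.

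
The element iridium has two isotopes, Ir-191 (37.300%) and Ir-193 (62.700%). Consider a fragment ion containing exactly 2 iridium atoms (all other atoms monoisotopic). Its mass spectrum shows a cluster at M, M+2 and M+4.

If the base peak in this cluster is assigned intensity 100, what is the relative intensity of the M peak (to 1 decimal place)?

29.7

Term probabilities: M 0.1391, M+2 0.4677, M+4 0.3931. Base peak = M+2.
P(M+2) = C(2,1) × 0.37300^1 × 0.62700^1 = 2 × 0.3730 × 0.6270 = 0.467742 (base)
P(M) = C(2,0) × 0.37300^2 × 0.62700^0 = 1 × 0.139129 × 1.0000 = 0.139129
Relative intensity = 0.139129 / 0.467742 × 100 = 29.7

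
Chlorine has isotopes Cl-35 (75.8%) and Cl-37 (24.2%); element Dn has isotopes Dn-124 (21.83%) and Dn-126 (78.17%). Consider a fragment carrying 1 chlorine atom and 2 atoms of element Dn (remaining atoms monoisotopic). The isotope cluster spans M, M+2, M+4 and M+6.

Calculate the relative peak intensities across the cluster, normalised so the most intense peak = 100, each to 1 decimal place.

Chlorine pattern (n=1): 0.7580 : 0.2420
Element Dn pattern (n=2): 0.04765489 : 0.34129022 : 0.61105489
Convolve the two distributions (both contribute in 2-u steps):
  M: 0.7580×0.04765489 = 0.036122
  M+2: 0.7580×0.34129022 + 0.2420×0.04765489 = 0.270230
  M+4: 0.7580×0.61105489 + 0.2420×0.34129022 = 0.545772
  M+6: 0.2420×0.61105489 = 0.147875
Scale to base peak (0.545772) = 100: 6.6 : 49.5 : 100.0 : 27.1

6.6 : 49.5 : 100.0 : 27.1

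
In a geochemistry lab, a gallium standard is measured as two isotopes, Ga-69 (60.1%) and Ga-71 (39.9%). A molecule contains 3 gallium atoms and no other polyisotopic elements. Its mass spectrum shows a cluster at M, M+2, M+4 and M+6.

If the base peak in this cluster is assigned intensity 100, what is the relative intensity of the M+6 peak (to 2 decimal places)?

14.69

(0.601 + 0.399)^3 gives M 0.2171, M+2 0.4324, M+4 0.2870, M+6 0.0635; the largest is M+2.
P(M+2) = C(3,1) × 0.601^2 × 0.399^1 = 3 × 0.361201 × 0.3990 = 0.432358 (base)
P(M+6) = C(3,3) × 0.601^0 × 0.399^3 = 1 × 1.0000 × 0.0635212 = 0.063521
Relative intensity = 0.063521 / 0.432358 × 100 = 14.69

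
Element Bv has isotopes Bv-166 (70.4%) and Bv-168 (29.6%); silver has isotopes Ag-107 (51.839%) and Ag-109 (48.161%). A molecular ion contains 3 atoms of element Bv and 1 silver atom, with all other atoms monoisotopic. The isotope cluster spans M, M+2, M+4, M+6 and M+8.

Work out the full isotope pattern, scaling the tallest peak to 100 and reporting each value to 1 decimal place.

45.7 : 100.0 : 77.7 : 25.9 : 3.2

Element Bv pattern (n=3): 0.34891366 : 0.44010701 : 0.18504499 : 0.02593434
Silver pattern (n=1): 0.51839 : 0.48161
Convolve the two distributions (both contribute in 2-u steps):
  M: 0.34891366×0.51839 = 0.180873
  M+2: 0.34891366×0.48161 + 0.44010701×0.51839 = 0.396187
  M+4: 0.44010701×0.48161 + 0.18504499×0.51839 = 0.307885
  M+6: 0.18504499×0.48161 + 0.02593434×0.51839 = 0.102564
  M+8: 0.02593434×0.48161 = 0.012490
Scale to base peak (0.396187) = 100: 45.7 : 100.0 : 77.7 : 25.9 : 3.2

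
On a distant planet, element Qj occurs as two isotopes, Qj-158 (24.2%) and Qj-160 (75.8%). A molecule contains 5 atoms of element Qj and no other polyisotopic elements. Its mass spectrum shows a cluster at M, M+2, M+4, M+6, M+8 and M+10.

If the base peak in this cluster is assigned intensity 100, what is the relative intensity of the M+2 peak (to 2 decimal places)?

3.25

Term probabilities: M 0.0008, M+2 0.0130, M+4 0.0814, M+6 0.2551, M+8 0.3994, M+10 0.2502. Base peak = M+8.
P(M+8) = C(5,4) × 0.242^1 × 0.758^4 = 5 × 0.2420 × 0.33012379 = 0.399450 (base)
P(M+2) = C(5,1) × 0.242^4 × 0.758^1 = 5 × 0.00342974 × 0.7580 = 0.012999
Relative intensity = 0.012999 / 0.399450 × 100 = 3.25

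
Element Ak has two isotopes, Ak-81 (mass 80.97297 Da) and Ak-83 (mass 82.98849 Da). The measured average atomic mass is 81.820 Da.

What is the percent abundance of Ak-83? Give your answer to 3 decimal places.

42.025%

Writing the weighted mean with unknown fraction x of Ak-81:
80.97297·x + 82.98849·(1 − x) = 81.820
(80.97297 − 82.98849)·x = 81.820 − 82.98849
x = -1.16849 / -2.01552 = 0.57975 → 57.975% Ak-81, 42.025% Ak-83.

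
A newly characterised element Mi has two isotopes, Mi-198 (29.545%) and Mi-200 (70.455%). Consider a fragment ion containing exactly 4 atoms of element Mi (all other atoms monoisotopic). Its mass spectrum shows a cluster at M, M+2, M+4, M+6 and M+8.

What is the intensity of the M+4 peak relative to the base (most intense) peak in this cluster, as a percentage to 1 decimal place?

62.9%

(0.29545 + 0.70455)^4 gives M 0.0076, M+2 0.0727, M+4 0.2600, M+6 0.4133, M+8 0.2464; the largest is M+6.
P(M+6) = C(4,3) × 0.29545^1 × 0.70455^3 = 4 × 0.29545 × 0.34973207 = 0.413313 (base)
P(M+4) = C(4,2) × 0.29545^2 × 0.70455^2 = 6 × 0.0872907 × 0.4963907 = 0.259982
Relative intensity = 0.259982 / 0.413313 × 100 = 62.9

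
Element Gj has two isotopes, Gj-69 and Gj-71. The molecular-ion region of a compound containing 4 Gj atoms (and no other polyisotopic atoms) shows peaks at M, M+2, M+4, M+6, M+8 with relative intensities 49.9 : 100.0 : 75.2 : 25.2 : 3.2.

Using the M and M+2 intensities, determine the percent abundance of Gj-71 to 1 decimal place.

Let p = fractional abundance of Gj-69. I(M+2)/I(M) = [C(4,1)·p^3·(1−p)] / p^4 = 4·(1−p)/p = 100.0/49.9 = 2.0040
(1−p)/p = 2.0040/4 = 0.5010  ⇒  p = 1/(1 + 0.5010) = 0.6662
Gj-69: 66.6%, Gj-71: 33.4%.

33.4%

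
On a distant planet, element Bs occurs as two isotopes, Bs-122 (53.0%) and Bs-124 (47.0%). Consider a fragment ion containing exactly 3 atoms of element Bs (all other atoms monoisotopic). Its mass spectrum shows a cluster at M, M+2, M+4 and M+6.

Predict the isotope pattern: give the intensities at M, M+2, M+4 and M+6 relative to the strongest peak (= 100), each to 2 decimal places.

The 3 Bs atoms are independent, so intensities follow the terms of (0.530 + 0.470)^3.
P(M) = 0.530^3 = 0.148877
P(M+2) = 3 × 0.530^2 × 0.470^1 = 0.396069
P(M+4) = 3 × 0.530^1 × 0.470^2 = 0.351231
P(M+6) = 0.470^3 = 0.103823
The M+2 peak is largest (0.396069); scaling to 100 gives 37.59 : 100.00 : 88.68 : 26.21.

37.59 : 100.00 : 88.68 : 26.21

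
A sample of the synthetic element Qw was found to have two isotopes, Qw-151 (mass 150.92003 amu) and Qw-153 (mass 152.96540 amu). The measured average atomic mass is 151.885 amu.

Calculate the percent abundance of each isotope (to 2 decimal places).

Qw-151: 52.82%, Qw-153: 47.18%

Writing the weighted mean with unknown fraction x of Qw-151:
150.92003·x + 152.96540·(1 − x) = 151.885
(150.92003 − 152.96540)·x = 151.885 − 152.96540
x = -1.08040 / -2.04537 = 0.52822 → 52.82% Qw-151, 47.18% Qw-153.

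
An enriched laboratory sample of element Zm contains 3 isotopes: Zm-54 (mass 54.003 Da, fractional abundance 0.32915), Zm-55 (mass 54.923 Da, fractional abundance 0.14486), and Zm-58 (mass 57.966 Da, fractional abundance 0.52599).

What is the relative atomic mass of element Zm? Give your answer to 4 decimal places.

Weight each isotope mass by its fractional abundance: 0.32915 × 54.003 + 0.14486 × 54.923 + 0.52599 × 57.966
= 17.77509 + 7.95615 + 30.48954 = 56.22078 Da

56.2208 Da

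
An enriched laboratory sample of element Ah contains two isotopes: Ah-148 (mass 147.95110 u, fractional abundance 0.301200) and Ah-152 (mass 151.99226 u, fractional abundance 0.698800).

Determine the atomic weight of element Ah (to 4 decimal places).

Average mass = Σ (abundance × isotope mass) = 0.301200 × 147.95110 + 0.698800 × 151.99226
= 44.562871 + 106.212191 = 150.775062 u

150.7751 u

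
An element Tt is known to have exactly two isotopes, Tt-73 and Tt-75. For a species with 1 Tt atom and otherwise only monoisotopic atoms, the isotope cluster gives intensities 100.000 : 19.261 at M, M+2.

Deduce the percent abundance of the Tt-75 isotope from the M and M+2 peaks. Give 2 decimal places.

If p is the fraction of Tt that is Tt-73, then I(M+2)/I(M) = [C(1,1)·p^0·(1−p)] / p^1 = 1·(1−p)/p = 19.261/100.000 = 0.1926
(1−p)/p = 0.1926/1 = 0.1926  ⇒  p = 1/(1 + 0.1926) = 0.8385
Tt-73: 83.85%, Tt-75: 16.15%.

16.15%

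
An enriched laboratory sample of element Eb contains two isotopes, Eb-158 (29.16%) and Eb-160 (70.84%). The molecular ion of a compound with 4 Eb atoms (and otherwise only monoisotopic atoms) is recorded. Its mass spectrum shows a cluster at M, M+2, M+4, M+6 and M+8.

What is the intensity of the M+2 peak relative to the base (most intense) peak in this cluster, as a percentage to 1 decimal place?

Binomial terms of (0.2916 + 0.7084)^4: M 0.0072, M+2 0.0703, M+4 0.2560, M+6 0.4147, M+8 0.2518 → M+6 is the base peak.
P(M+6) = C(4,3) × 0.2916^1 × 0.7084^3 = 4 × 0.2916 × 0.35549677 = 0.414651 (base)
P(M+2) = C(4,1) × 0.2916^3 × 0.7084^1 = 4 × 0.02479491 × 0.7084 = 0.070259
Relative intensity = 0.070259 / 0.414651 × 100 = 16.9

16.9%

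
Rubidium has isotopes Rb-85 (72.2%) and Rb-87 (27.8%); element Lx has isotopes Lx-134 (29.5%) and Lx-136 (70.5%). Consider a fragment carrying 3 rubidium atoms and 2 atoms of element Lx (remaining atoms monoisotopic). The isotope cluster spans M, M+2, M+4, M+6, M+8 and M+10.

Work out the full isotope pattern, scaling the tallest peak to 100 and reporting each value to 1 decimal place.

8.6 : 50.8 : 100.0 : 75.2 : 24.1 : 2.8

Rubidium pattern (n=3): 0.37636705 : 0.43475086 : 0.16739714 : 0.02148495
Element Lx pattern (n=2): 0.087025 : 0.41595 : 0.497025
Convolve the two distributions (both contribute in 2-u steps):
  M: 0.37636705×0.087025 = 0.032753
  M+2: 0.37636705×0.41595 + 0.43475086×0.087025 = 0.194384
  M+4: 0.37636705×0.497025 + 0.43475086×0.41595 + 0.16739714×0.087025 = 0.382466
  M+6: 0.43475086×0.497025 + 0.16739714×0.41595 + 0.02148495×0.087025 = 0.287581
  M+8: 0.16739714×0.497025 + 0.02148495×0.41595 = 0.092137
  M+10: 0.02148495×0.497025 = 0.010679
Scale to base peak (0.382466) = 100: 8.6 : 50.8 : 100.0 : 75.2 : 24.1 : 2.8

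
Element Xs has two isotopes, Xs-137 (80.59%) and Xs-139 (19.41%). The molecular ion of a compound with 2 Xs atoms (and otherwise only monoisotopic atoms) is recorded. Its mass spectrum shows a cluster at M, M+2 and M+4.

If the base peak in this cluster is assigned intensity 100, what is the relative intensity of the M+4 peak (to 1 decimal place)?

5.8

Term probabilities: M 0.6495, M+2 0.3129, M+4 0.0377. Base peak = M.
P(M) = C(2,0) × 0.8059^2 × 0.1941^0 = 1 × 0.64947481 × 1.0000 = 0.649475 (base)
P(M+4) = C(2,2) × 0.8059^0 × 0.1941^2 = 1 × 1.0000 × 0.03767481 = 0.037675
Relative intensity = 0.037675 / 0.649475 × 100 = 5.8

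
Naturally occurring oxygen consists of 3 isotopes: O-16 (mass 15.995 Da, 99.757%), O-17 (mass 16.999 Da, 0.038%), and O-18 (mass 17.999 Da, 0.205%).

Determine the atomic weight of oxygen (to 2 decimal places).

Weight each isotope mass by its fractional abundance: 0.99757 × 15.995 + 0.00038 × 16.999 + 0.00205 × 17.999
= 15.9561 + 0.0065 + 0.0369 = 15.9995 Da

16.00 Da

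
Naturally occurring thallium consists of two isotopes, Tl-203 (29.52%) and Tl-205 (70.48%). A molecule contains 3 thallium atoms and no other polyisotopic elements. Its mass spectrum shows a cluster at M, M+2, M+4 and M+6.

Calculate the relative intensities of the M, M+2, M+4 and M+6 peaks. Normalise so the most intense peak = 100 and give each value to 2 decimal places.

Expanding (0.2952 + 0.7048)^3:
P(M) = 0.2952^3 = 0.025725
P(M+2) = 3 × 0.2952^2 × 0.7048^1 = 0.184255
P(M+4) = 3 × 0.2952^1 × 0.7048^2 = 0.439916
P(M+6) = 0.7048^3 = 0.350104
The M+4 peak is largest (0.439916); scaling to 100 gives 5.85 : 41.88 : 100.00 : 79.58.

5.85 : 41.88 : 100.00 : 79.58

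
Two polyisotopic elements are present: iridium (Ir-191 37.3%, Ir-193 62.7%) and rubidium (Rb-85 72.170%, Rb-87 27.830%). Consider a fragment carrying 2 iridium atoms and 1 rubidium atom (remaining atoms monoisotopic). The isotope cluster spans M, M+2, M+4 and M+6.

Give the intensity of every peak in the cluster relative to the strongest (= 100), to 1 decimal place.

Iridium pattern (n=2): 0.139129 : 0.467742 : 0.393129
Rubidium pattern (n=1): 0.7217 : 0.2783
Convolve the two distributions (both contribute in 2-u steps):
  M: 0.139129×0.7217 = 0.100409
  M+2: 0.139129×0.2783 + 0.467742×0.7217 = 0.376289
  M+4: 0.467742×0.2783 + 0.393129×0.7217 = 0.413894
  M+6: 0.393129×0.2783 = 0.109408
Scale to base peak (0.413894) = 100: 24.3 : 90.9 : 100.0 : 26.4

24.3 : 90.9 : 100.0 : 26.4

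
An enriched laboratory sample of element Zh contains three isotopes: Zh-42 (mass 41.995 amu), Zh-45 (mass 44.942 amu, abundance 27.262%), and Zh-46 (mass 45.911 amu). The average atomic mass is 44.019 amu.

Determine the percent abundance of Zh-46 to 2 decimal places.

31.17%

The remaining 72.738% is split between Zh-42 (fraction x) and Zh-46 (fraction 0.72738 − x).
Substituting: 41.995x + 45.911(0.72738 − x) = 31.76691196
(41.995 − 45.911)x = -1.62783122  ⇒  x = 0.41569, y = 0.31169
Zh-42: 41.57%, Zh-46: 31.17%.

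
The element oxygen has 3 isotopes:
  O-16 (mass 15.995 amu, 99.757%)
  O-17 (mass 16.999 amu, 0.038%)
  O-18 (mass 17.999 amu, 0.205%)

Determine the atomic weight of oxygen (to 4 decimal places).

Average mass = Σ (abundance × isotope mass) = 0.99757 × 15.995 + 0.00038 × 16.999 + 0.00205 × 17.999
= 15.95613 + 0.00646 + 0.03690 = 15.99949 amu

15.9995 amu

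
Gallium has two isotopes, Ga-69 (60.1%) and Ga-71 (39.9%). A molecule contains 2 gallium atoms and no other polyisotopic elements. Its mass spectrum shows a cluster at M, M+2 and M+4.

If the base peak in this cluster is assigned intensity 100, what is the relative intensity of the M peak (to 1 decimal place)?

75.3

Binomial terms of (0.601 + 0.399)^2: M 0.3612, M+2 0.4796, M+4 0.1592 → M+2 is the base peak.
P(M+2) = C(2,1) × 0.601^1 × 0.399^1 = 2 × 0.6010 × 0.3990 = 0.479598 (base)
P(M) = C(2,0) × 0.601^2 × 0.399^0 = 1 × 0.361201 × 1.0000 = 0.361201
Relative intensity = 0.361201 / 0.479598 × 100 = 75.3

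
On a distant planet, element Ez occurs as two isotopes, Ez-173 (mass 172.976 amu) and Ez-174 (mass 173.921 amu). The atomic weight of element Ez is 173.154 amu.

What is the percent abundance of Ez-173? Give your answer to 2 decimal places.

With x = fraction of Ez-173 (so Ez-174 is 1 − x):
172.976·x + 173.921·(1 − x) = 173.154
(172.976 − 173.921)·x = 173.154 − 173.921
x = -0.767 / -0.945 = 0.81164 → 81.16% Ez-173, 18.84% Ez-174.

81.16%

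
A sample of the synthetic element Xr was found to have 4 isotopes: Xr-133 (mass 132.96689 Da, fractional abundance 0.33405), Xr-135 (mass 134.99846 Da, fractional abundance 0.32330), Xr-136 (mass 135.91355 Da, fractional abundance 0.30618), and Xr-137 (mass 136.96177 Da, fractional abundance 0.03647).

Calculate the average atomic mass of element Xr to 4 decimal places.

Average mass = Σ (abundance × isotope mass) = 0.33405 × 132.96689 + 0.32330 × 134.99846 + 0.30618 × 135.91355 + 0.03647 × 136.96177
= 44.417590 + 43.645002 + 41.614011 + 4.994996 = 134.671599 Da

134.6716 Da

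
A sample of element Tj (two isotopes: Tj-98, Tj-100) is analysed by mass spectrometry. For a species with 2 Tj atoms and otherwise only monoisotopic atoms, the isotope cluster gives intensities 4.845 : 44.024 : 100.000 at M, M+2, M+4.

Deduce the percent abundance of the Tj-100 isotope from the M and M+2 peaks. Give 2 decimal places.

If p is the fraction of Tj that is Tj-98, then I(M+2)/I(M) = [C(2,1)·p^1·(1−p)] / p^2 = 2·(1−p)/p = 44.024/4.845 = 9.0865
(1−p)/p = 9.0865/2 = 4.5432  ⇒  p = 1/(1 + 4.5432) = 0.1804
Tj-98: 18.04%, Tj-100: 81.96%.

81.96%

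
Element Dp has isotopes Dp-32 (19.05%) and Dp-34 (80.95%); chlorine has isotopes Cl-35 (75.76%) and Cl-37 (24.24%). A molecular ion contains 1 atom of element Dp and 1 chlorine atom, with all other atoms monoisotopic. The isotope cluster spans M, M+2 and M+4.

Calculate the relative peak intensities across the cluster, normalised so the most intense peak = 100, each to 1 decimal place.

Element Dp pattern (n=1): 0.1905 : 0.8095
Chlorine pattern (n=1): 0.7576 : 0.2424
Convolve the two distributions (both contribute in 2-u steps):
  M: 0.1905×0.7576 = 0.144323
  M+2: 0.1905×0.2424 + 0.8095×0.7576 = 0.659454
  M+4: 0.8095×0.2424 = 0.196223
Scale to base peak (0.659454) = 100: 21.9 : 100.0 : 29.8

21.9 : 100.0 : 29.8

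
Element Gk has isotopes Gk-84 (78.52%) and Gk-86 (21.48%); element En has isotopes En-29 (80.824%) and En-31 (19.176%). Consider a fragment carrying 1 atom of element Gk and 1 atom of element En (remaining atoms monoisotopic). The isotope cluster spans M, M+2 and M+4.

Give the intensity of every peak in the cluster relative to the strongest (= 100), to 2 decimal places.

100.00 : 51.08 : 6.49

Element Gk pattern (n=1): 0.7852 : 0.2148
Element En pattern (n=1): 0.80824 : 0.19176
Convolve the two distributions (both contribute in 2-u steps):
  M: 0.7852×0.80824 = 0.634630
  M+2: 0.7852×0.19176 + 0.2148×0.80824 = 0.324180
  M+4: 0.2148×0.19176 = 0.041190
Scale to base peak (0.634630) = 100: 100.00 : 51.08 : 6.49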